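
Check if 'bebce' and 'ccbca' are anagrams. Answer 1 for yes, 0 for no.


Sort characters of 'bebce': 'bbcee'
Sort characters of 'ccbca': 'abccc'
Sorted forms differ -> they are NOT anagrams
Result: 0

0


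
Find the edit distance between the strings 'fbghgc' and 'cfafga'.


Building DP table for s1='fbghgc' (len 6) and s2='cfafga' (len 6):
       c  f  a  f  g  a
    0  1  2  3  4  5  6
  f 1  1  1  2  3  4  5
  b 2  2  2  2  3  4  5
  g 3  3  3  3  3  3  4
  h 4  4  4  4  4  4  4
  g 5  5  5  5  5  4  5
  c 6  5  6  6  6  5  5
Edit distance = dp[6][6] = 5

5


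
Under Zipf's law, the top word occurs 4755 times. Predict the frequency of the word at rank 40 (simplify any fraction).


Zipf's law: freq(rank) = f1 / rank
f1 = 4755, rank = 40
freq = 4755 / 40
GCD(4755, 40) = 5
Simplified: 951/8

951/8


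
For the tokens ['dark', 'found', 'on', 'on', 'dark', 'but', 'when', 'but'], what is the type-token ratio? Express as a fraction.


Tokens: 8
Unique types: ('but', 'dark', 'found', 'on', 'when') = 5
TTR = 5/8
Already in lowest terms.

5/8


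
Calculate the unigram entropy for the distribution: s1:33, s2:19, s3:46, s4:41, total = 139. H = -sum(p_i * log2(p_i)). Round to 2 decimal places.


Computing entropy H = -sum(p_i * log2(p_i)):
  s1: p = 33/139 = 0.2374, -p*log2(p) = 0.4925
  s2: p = 19/139 = 0.1367, -p*log2(p) = 0.3924
  s3: p = 46/139 = 0.3309, -p*log2(p) = 0.5280
  s4: p = 41/139 = 0.2950, -p*log2(p) = 0.5195
H = sum of terms = 1.9324
Rounded to 2 decimals: 1.93

1.93


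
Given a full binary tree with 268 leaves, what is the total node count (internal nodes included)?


Leaf nodes (terminals): 268
Internal nodes = n - 1 = 268 - 1 = 267
Total = leaves + internal = 268 + 267 = 535

535


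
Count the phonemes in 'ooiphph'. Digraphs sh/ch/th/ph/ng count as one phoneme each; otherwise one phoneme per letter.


Parsing 'ooiphph' greedily, digraphs first:
  'o' -> vowel phoneme (phonemes so far: 1)
  'o' -> vowel phoneme (phonemes so far: 2)
  'i' -> vowel phoneme (phonemes so far: 3)
  'ph' -> digraph (1 consonant phoneme) (phonemes so far: 4)
  'ph' -> digraph (1 consonant phoneme) (phonemes so far: 5)
Total phonemes: 5

5


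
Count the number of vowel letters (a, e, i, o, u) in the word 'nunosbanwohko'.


Scanning each character of 'nunosbanwohko':
  Position 1: 'n' -> consonant (running count: 0)
  Position 2: 'u' -> vowel (running count: 1)
  Position 3: 'n' -> consonant (running count: 1)
  Position 4: 'o' -> vowel (running count: 2)
  Position 5: 's' -> consonant (running count: 2)
  Position 6: 'b' -> consonant (running count: 2)
  Position 7: 'a' -> vowel (running count: 3)
  Position 8: 'n' -> consonant (running count: 3)
  Position 9: 'w' -> consonant (running count: 3)
  Position 10: 'o' -> vowel (running count: 4)
  Position 11: 'h' -> consonant (running count: 4)
  Position 12: 'k' -> consonant (running count: 4)
  Position 13: 'o' -> vowel (running count: 5)
Total vowels: 5

5


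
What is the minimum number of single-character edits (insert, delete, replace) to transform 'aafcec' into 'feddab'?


Building DP table for s1='aafcec' (len 6) and s2='feddab' (len 6):
       f  e  d  d  a  b
    0  1  2  3  4  5  6
  a 1  1  2  3  4  4  5
  a 2  2  2  3  4  4  5
  f 3  2  3  3  4  5  5
  c 4  3  3  4  4  5  6
  e 5  4  3  4  5  5  6
  c 6  5  4  4  5  6  6
Edit distance = dp[6][6] = 6

6


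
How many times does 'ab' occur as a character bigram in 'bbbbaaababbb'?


Scanning 'bbbbaaababbb' for bigram 'ab':
  Position 0: 'bb' -> no
  Position 1: 'bb' -> no
  Position 2: 'bb' -> no
  Position 3: 'ba' -> no
  Position 4: 'aa' -> no
  Position 5: 'aa' -> no
  Position 6: 'ab' -> MATCH
  Position 7: 'ba' -> no
  Position 8: 'ab' -> MATCH
  Position 9: 'bb' -> no
  Position 10: 'bb' -> no
Total matches: 2

2


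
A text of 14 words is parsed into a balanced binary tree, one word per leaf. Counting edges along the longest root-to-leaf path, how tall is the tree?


In a balanced binary tree with n leaves the deepest leaf is ceil(log2(n)) edges below the root.
log2(14) = 3.8074
ceil(3.8074) = 4
height (edges) = 4

4


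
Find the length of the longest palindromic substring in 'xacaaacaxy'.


Scanning 'xacaaacaxy' for palindromic substrings.
Substring at positions 0-8: 'xacaaacax'.
Check: reverse('xacaaacax') = 'xacaaacax' -> palindrome confirmed.
Neighbouring characters ('-' / 'y') break symmetry, so it cannot extend further.
No longer palindromic substring exists; longest length = 9

9


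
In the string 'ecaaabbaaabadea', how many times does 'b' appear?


Scanning 'ecaaabbaaabadea' for 'b':
  Position 5: 'b' -> MATCH (count: 1)
  Position 6: 'b' -> MATCH (count: 2)
  Position 10: 'b' -> MATCH (count: 3)
Total occurrences of 'b': 3

3


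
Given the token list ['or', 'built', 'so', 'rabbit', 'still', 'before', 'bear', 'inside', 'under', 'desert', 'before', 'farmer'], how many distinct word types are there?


Listing all tokens and tracking unique types:
  Token 1: 'or' -> NEW (unique so far: 1)
  Token 2: 'built' -> NEW (unique so far: 2)
  Token 3: 'so' -> NEW (unique so far: 3)
  Token 4: 'rabbit' -> NEW (unique so far: 4)
  Token 5: 'still' -> NEW (unique so far: 5)
  Token 6: 'before' -> NEW (unique so far: 6)
  Token 7: 'bear' -> NEW (unique so far: 7)
  Token 8: 'inside' -> NEW (unique so far: 8)
  Token 9: 'under' -> NEW (unique so far: 9)
  Token 10: 'desert' -> NEW (unique so far: 10)
  Token 11: 'before' -> duplicate (unique so far: 10)
  Token 12: 'farmer' -> NEW (unique so far: 11)
Unique types: ('bear', 'before', 'built', 'desert', 'farmer', 'inside', 'or', 'rabbit', 'so', 'still', 'under')
Vocabulary size: 11

11


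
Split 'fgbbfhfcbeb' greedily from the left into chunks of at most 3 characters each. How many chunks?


'fgbbfhfcbeb' has 11 characters.
Chunking with max size 3:
  Chunk 1: 'fgb' (positions 0-2)
  Chunk 2: 'bfh' (positions 3-5)
  Chunk 3: 'fcb' (positions 6-8)
  Chunk 4: 'eb' (positions 9-10)
Total chunks: ceil(11 / 3) = 4

4


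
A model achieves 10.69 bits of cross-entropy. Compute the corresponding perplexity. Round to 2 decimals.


Perplexity formula: PP = 2^H
H = 10.69
PP = 2^10.69
Decompose: 2^10.69 = 2^10 * 2^0.69
2^10 = 1024, 2^0.69 ~ 1.6132835
PP ~ 1024 * 1.6132835 = 1652.0023040
Rounded to 2 decimals: 1652.00

1652.00


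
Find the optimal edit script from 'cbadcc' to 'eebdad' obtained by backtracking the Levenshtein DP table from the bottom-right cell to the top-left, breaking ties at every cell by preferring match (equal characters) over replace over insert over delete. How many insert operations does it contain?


Edit distance = 5. Backtracking from cell (6, 6) with preference match > replace > insert > delete,
then listing the resulting alignment 'cbadcc' -> 'eebdad' left to right:
  Step 1: replace c->e
  Step 2: replace b->e
  Step 3: replace a->b
  Step 4: keep 'd'
  Step 5: replace c->a
  Step 6: replace c->d
Total insertions: 0

0


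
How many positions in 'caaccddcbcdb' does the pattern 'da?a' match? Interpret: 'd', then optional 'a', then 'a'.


Pattern: da?a means 'd', then optional 'a', then 'a'.
Scanning 'caaccddcbcdb' position-by-position:
  Pos 0: window 'caa' -> no
  Pos 1: window 'aac' -> no
  Pos 2: window 'acc' -> no
  Pos 3: window 'ccd' -> no
  Pos 4: window 'cdd' -> no
  Pos 5: window 'ddc' -> no
  Pos 6: window 'dcb' -> no
  Pos 7: window 'cbc' -> no
  Pos 8: window 'bcd' -> no
  Pos 9: window 'cdb' -> no
  Pos 10: window 'db' -> no
  Pos 11: window 'b' -> no
Total matches: 0

0


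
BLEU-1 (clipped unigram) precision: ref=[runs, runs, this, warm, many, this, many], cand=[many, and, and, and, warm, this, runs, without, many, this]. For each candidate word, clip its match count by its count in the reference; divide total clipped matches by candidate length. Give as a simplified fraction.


Reference word counts: {'many': 2, 'runs': 2, 'this': 2, 'warm': 1}
Checking each candidate word (with clipping):
  'many' -> in reference (ref count 2, used 1/2) -> match (matches: 1)
  'and' -> not in reference -> no match (matches: 1)
  'and' -> not in reference -> no match (matches: 1)
  'and' -> not in reference -> no match (matches: 1)
  'warm' -> in reference (ref count 1, used 1/1) -> match (matches: 2)
  'this' -> in reference (ref count 2, used 1/2) -> match (matches: 3)
  'runs' -> in reference (ref count 2, used 1/2) -> match (matches: 4)
  'without' -> not in reference -> no match (matches: 4)
  'many' -> in reference (ref count 2, used 2/2) -> match (matches: 5)
  'this' -> in reference (ref count 2, used 2/2) -> match (matches: 6)
Clipped matches: 6, Candidate length: 10
Precision = 6/10 = 3/5

3/5


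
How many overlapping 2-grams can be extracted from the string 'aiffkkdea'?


String 'aiffkkdea' has length L = 9.
Number of overlapping n-grams = L - n + 1
Substituting: 9 - 2 + 1 = 8

8


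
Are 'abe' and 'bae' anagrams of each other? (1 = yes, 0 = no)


Sort characters of 'abe': 'abe'
Sort characters of 'bae': 'abe'
Sorted forms match -> they ARE anagrams
Result: 1

1


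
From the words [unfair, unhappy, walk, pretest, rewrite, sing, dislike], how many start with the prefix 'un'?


Checking each word for prefix 'un':
  'unfair' -> YES, starts with 'un' (count: 1)
  'unhappy' -> YES, starts with 'un' (count: 2)
  'walk' -> no (count: 2)
  'pretest' -> no (count: 2)
  'rewrite' -> no (count: 2)
  'sing' -> no (count: 2)
  'dislike' -> no (count: 2)
Total with prefix 'un': 2

2


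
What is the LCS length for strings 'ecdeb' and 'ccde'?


DP table for LCS of 'ecdeb' and 'ccde':
       c  c  d  e
    0  0  0  0  0
  e 0  0  0  0  1
  c 0  1  1  1  1
  d 0  1  1  2  2
  e 0  1  1  2  3
  b 0  1  1  2  3
LCS: 'cde'
LCS length = 3

3


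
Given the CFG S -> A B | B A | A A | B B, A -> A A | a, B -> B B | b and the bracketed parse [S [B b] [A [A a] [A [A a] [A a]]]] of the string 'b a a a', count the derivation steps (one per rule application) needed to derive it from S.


Every bracketed nonterminal node [X ...] in the tree is produced by exactly one rule application.
Reading the tree off as a leftmost derivation:
  Step 1: S  =>  B A   (applied S -> B A)
  Step 2: B A  =>  b A   (applied B -> b)
  Step 3: b A  =>  b A A   (applied A -> A A)
  Step 4: b A A  =>  b a A   (applied A -> a)
  Step 5: b a A  =>  b a A A   (applied A -> A A)
  Step 6: b a A A  =>  b a a A   (applied A -> a)
  Step 7: b a a A  =>  b a a a   (applied A -> a)
Final yield: b a a a
Total rewrite steps: 7

7


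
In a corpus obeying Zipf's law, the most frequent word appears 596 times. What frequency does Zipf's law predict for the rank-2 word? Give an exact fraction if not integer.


Zipf's law: freq(rank) = f1 / rank
f1 = 596, rank = 2
freq = 596 / 2
= 298

298


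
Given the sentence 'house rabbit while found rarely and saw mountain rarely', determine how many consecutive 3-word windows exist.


Word trigrams from [9] words:
  Trigram 1: (house rabbit while)
  Trigram 2: (rabbit while found)
  Trigram 3: (while found rarely)
  Trigram 4: (found rarely and)
  Trigram 5: (rarely and saw)
  Trigram 6: (and saw mountain)
  Trigram 7: (saw mountain rarely)
Total word trigrams: 9 - 2 = 7

7


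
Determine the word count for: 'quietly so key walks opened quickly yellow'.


Counting words by splitting on spaces:
  Word 1: 'quietly'
  Word 2: 'so'
  Word 3: 'key'
  Word 4: 'walks'
  Word 5: 'opened'
  Word 6: 'quickly'
  Word 7: 'yellow'
Total words: 7

7


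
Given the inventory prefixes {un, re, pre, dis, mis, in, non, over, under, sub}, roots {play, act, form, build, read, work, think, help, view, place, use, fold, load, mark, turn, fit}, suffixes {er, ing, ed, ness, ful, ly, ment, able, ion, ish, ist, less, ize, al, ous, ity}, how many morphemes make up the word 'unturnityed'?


Segmenting 'unturnityed' against the inventory:
  'un' -> prefix (morpheme 1)
  'turn' -> root (morpheme 2)
  'ity' -> suffix (morpheme 3)
  'ed' -> suffix (morpheme 4)
Total morphemes: 4

4


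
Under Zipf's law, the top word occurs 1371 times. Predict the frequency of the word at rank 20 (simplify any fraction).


Zipf's law: freq(rank) = f1 / rank
f1 = 1371, rank = 20
freq = 1371 / 20
GCD(1371, 20) = 1
Simplified: 1371/20

1371/20


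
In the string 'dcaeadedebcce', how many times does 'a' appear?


Scanning 'dcaeadedebcce' for 'a':
  Position 2: 'a' -> MATCH (count: 1)
  Position 4: 'a' -> MATCH (count: 2)
Total occurrences of 'a': 2

2


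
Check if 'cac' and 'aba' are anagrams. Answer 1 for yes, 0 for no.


Sort characters of 'cac': 'acc'
Sort characters of 'aba': 'aab'
Sorted forms differ -> they are NOT anagrams
Result: 0

0


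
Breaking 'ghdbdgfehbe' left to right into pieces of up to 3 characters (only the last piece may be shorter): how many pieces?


'ghdbdgfehbe' has 11 characters.
Chunking with max size 3:
  Chunk 1: 'ghd' (positions 0-2)
  Chunk 2: 'bdg' (positions 3-5)
  Chunk 3: 'feh' (positions 6-8)
  Chunk 4: 'be' (positions 9-10)
Total chunks: ceil(11 / 3) = 4

4


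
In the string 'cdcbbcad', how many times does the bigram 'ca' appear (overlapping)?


Scanning 'cdcbbcad' for bigram 'ca':
  Position 0: 'cd' -> no
  Position 1: 'dc' -> no
  Position 2: 'cb' -> no
  Position 3: 'bb' -> no
  Position 4: 'bc' -> no
  Position 5: 'ca' -> MATCH
  Position 6: 'ad' -> no
Total matches: 1

1


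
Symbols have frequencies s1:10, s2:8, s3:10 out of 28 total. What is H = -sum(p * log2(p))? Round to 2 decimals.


Computing entropy H = -sum(p_i * log2(p_i)):
  s1: p = 10/28 = 0.3571, -p*log2(p) = 0.5305
  s2: p = 8/28 = 0.2857, -p*log2(p) = 0.5164
  s3: p = 10/28 = 0.3571, -p*log2(p) = 0.5305
H = sum of terms = 1.5774
Rounded to 2 decimals: 1.58

1.58


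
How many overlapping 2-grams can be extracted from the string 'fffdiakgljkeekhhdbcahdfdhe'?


String 'fffdiakgljkeekhhdbcahdfdhe' has length L = 26.
Number of overlapping n-grams = L - n + 1
Substituting: 26 - 2 + 1 = 25

25


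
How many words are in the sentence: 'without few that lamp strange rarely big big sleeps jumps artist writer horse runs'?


Counting words by splitting on spaces:
  Word 1: 'without'
  Word 2: 'few'
  Word 3: 'that'
  Word 4: 'lamp'
  Word 5: 'strange'
  Word 6: 'rarely'
  Word 7: 'big'
  Word 8: 'big'
  Word 9: 'sleeps'
  Word 10: 'jumps'
  Word 11: 'artist'
  Word 12: 'writer'
  Word 13: 'horse'
  Word 14: 'runs'
Total words: 14

14


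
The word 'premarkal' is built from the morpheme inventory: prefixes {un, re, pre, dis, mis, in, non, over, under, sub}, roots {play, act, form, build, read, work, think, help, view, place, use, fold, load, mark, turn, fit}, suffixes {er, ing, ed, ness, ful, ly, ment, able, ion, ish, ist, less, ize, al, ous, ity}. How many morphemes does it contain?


Segmenting 'premarkal' against the inventory:
  'pre' -> prefix (morpheme 1)
  'mark' -> root (morpheme 2)
  'al' -> suffix (morpheme 3)
Total morphemes: 3

3


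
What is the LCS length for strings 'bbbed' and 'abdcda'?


DP table for LCS of 'bbbed' and 'abdcda':
       a  b  d  c  d  a
    0  0  0  0  0  0  0
  b 0  0  1  1  1  1  1
  b 0  0  1  1  1  1  1
  b 0  0  1  1  1  1  1
  e 0  0  1  1  1  1  1
  d 0  0  1  2  2  2  2
LCS: 'bd'
LCS length = 2

2


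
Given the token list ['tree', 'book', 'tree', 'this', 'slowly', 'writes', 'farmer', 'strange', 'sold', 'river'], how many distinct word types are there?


Listing all tokens and tracking unique types:
  Token 1: 'tree' -> NEW (unique so far: 1)
  Token 2: 'book' -> NEW (unique so far: 2)
  Token 3: 'tree' -> duplicate (unique so far: 2)
  Token 4: 'this' -> NEW (unique so far: 3)
  Token 5: 'slowly' -> NEW (unique so far: 4)
  Token 6: 'writes' -> NEW (unique so far: 5)
  Token 7: 'farmer' -> NEW (unique so far: 6)
  Token 8: 'strange' -> NEW (unique so far: 7)
  Token 9: 'sold' -> NEW (unique so far: 8)
  Token 10: 'river' -> NEW (unique so far: 9)
Unique types: ('book', 'farmer', 'river', 'slowly', 'sold', 'strange', 'this', 'tree', 'writes')
Vocabulary size: 9

9


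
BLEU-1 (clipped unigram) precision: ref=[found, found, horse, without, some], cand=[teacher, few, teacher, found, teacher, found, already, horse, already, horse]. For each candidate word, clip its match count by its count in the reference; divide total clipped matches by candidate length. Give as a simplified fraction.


Reference word counts: {'found': 2, 'horse': 1, 'some': 1, 'without': 1}
Checking each candidate word (with clipping):
  'teacher' -> not in reference -> no match (matches: 0)
  'few' -> not in reference -> no match (matches: 0)
  'teacher' -> not in reference -> no match (matches: 0)
  'found' -> in reference (ref count 2, used 1/2) -> match (matches: 1)
  'teacher' -> not in reference -> no match (matches: 1)
  'found' -> in reference (ref count 2, used 2/2) -> match (matches: 2)
  'already' -> not in reference -> no match (matches: 2)
  'horse' -> in reference (ref count 1, used 1/1) -> match (matches: 3)
  'already' -> not in reference -> no match (matches: 3)
  'horse' -> ref count 1 already used up (1/1) -> clipped, no match (matches: 3)
Clipped matches: 3, Candidate length: 10
Precision = 3/10

3/10


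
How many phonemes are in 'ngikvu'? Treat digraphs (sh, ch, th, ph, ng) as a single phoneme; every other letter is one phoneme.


Parsing 'ngikvu' greedily, digraphs first:
  'ng' -> digraph (1 consonant phoneme) (phonemes so far: 1)
  'i' -> vowel phoneme (phonemes so far: 2)
  'k' -> consonant phoneme (phonemes so far: 3)
  'v' -> consonant phoneme (phonemes so far: 4)
  'u' -> vowel phoneme (phonemes so far: 5)
Total phonemes: 5

5


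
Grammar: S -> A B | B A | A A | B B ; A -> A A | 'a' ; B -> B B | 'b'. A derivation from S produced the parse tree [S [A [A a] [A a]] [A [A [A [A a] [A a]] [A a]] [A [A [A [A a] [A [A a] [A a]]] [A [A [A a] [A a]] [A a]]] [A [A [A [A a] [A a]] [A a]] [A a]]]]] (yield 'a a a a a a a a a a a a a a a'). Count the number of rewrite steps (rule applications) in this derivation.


Every bracketed nonterminal node [X ...] in the tree is produced by exactly one rule application.
Reading the tree off as a leftmost derivation:
  Step 1: S  =>  A A   (applied S -> A A)
  Step 2: A A  =>  A A A   (applied A -> A A)
  Step 3: A A A  =>  a A A   (applied A -> a)
  Step 4: a A A  =>  a a A   (applied A -> a)
  Step 5: a a A  =>  a a A A   (applied A -> A A)
  Step 6: a a A A  =>  a a A A A   (applied A -> A A)
  Step 7: a a A A A  =>  a a A A A A   (applied A -> A A)
  Step 8: a a A A A A  =>  a a a A A A   (applied A -> a)
  Step 9: a a a A A A  =>  a a a a A A   (applied A -> a)
  Step 10: a a a a A A  =>  a a a a a A   (applied A -> a)
  Step 11: a a a a a A  =>  a a a a a A A   (applied A -> A A)
  Step 12: a a a a a A A  =>  a a a a a A A A   (applied A -> A A)
  Step 13: a a a a a A A A  =>  a a a a a A A A A   (applied A -> A A)
  Step 14: a a a a a A A A A  =>  a a a a a a A A A   (applied A -> a)
  Step 15: a a a a a a A A A  =>  a a a a a a A A A A   (applied A -> A A)
  Step 16: a a a a a a A A A A  =>  a a a a a a a A A A   (applied A -> a)
  Step 17: a a a a a a a A A A  =>  a a a a a a a a A A   (applied A -> a)
  Step 18: a a a a a a a a A A  =>  a a a a a a a a A A A   (applied A -> A A)
  Step 19: a a a a a a a a A A A  =>  a a a a a a a a A A A A   (applied A -> A A)
  Step 20: a a a a a a a a A A A A  =>  a a a a a a a a a A A A   (applied A -> a)
  Step 21: a a a a a a a a a A A A  =>  a a a a a a a a a a A A   (applied A -> a)
  Step 22: a a a a a a a a a a A A  =>  a a a a a a a a a a a A   (applied A -> a)
  Step 23: a a a a a a a a a a a A  =>  a a a a a a a a a a a A A   (applied A -> A A)
  Step 24: a a a a a a a a a a a A A  =>  a a a a a a a a a a a A A A   (applied A -> A A)
  Step 25: a a a a a a a a a a a A A A  =>  a a a a a a a a a a a A A A A   (applied A -> A A)
  Step 26: a a a a a a a a a a a A A A A  =>  a a a a a a a a a a a a A A A   (applied A -> a)
  Step 27: a a a a a a a a a a a a A A A  =>  a a a a a a a a a a a a a A A   (applied A -> a)
  Step 28: a a a a a a a a a a a a a A A  =>  a a a a a a a a a a a a a a A   (applied A -> a)
  Step 29: a a a a a a a a a a a a a a A  =>  a a a a a a a a a a a a a a a   (applied A -> a)
Final yield: a a a a a a a a a a a a a a a
Total rewrite steps: 29

29


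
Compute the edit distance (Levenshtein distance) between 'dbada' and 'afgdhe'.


Building DP table for s1='dbada' (len 5) and s2='afgdhe' (len 6):
       a  f  g  d  h  e
    0  1  2  3  4  5  6
  d 1  1  2  3  3  4  5
  b 2  2  2  3  4  4  5
  a 3  2  3  3  4  5  5
  d 4  3  3  4  3  4  5
  a 5  4  4  4  4  4  5
Edit distance = dp[5][6] = 5

5


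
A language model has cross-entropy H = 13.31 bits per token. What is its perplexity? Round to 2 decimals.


Perplexity formula: PP = 2^H
H = 13.31
PP = 2^13.31
Decompose: 2^13.31 = 2^13 * 2^0.31
2^13 = 8192, 2^0.31 ~ 1.2397077
PP ~ 8192 * 1.2397077 = 10155.6854784
Rounded to 2 decimals: 10155.69

10155.69


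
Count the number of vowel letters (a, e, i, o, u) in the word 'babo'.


Scanning each character of 'babo':
  Position 1: 'b' -> consonant (running count: 0)
  Position 2: 'a' -> vowel (running count: 1)
  Position 3: 'b' -> consonant (running count: 1)
  Position 4: 'o' -> vowel (running count: 2)
Total vowels: 2

2


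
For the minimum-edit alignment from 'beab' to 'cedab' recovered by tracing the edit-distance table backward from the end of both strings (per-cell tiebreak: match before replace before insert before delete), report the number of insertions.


Edit distance = 2. Backtracking from cell (4, 5) with preference match > replace > insert > delete,
then listing the resulting alignment 'beab' -> 'cedab' left to right:
  Step 1: replace b->c
  Step 2: keep 'e'
  Step 3: insert 'd' [insertion #1]
  Step 4: keep 'a'
  Step 5: keep 'b'
Total insertions: 1

1


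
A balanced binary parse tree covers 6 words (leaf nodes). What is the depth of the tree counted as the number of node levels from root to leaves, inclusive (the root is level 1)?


In a balanced binary tree with n leaves the deepest leaf is ceil(log2(n)) edges below the root,
so counting node levels inclusive of root and leaves gives ceil(log2(n)) + 1 levels.
log2(6) = 2.5850
ceil(2.5850) = 3
levels = 3 + 1 = 4

4


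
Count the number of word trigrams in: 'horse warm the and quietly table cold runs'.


Word trigrams from [8] words:
  Trigram 1: (horse warm the)
  Trigram 2: (warm the and)
  Trigram 3: (the and quietly)
  Trigram 4: (and quietly table)
  Trigram 5: (quietly table cold)
  Trigram 6: (table cold runs)
Total word trigrams: 8 - 2 = 6

6


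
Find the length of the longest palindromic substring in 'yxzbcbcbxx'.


Scanning 'yxzbcbcbxx' for palindromic substrings.
Substring at positions 3-7: 'bcbcb'.
Check: reverse('bcbcb') = 'bcbcb' -> palindrome confirmed.
Neighbouring characters ('z' / 'x') break symmetry, so it cannot extend further.
No longer palindromic substring exists; longest length = 5

5


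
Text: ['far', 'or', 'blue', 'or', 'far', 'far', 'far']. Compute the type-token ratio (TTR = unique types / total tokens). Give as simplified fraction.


Tokens: 7
Unique types: ('blue', 'far', 'or') = 3
TTR = 3/7
Already in lowest terms.

3/7


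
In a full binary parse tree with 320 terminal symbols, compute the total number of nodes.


Leaf nodes (terminals): 320
Internal nodes = n - 1 = 320 - 1 = 319
Total = leaves + internal = 320 + 319 = 639

639


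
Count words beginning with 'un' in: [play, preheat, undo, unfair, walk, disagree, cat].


Checking each word for prefix 'un':
  'play' -> no (count: 0)
  'preheat' -> no (count: 0)
  'undo' -> YES, starts with 'un' (count: 1)
  'unfair' -> YES, starts with 'un' (count: 2)
  'walk' -> no (count: 2)
  'disagree' -> no (count: 2)
  'cat' -> no (count: 2)
Total with prefix 'un': 2

2


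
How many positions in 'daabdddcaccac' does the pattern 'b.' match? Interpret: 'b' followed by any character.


Pattern: b. means 'b' followed by any character.
Scanning 'daabdddcaccac' position-by-position:
  Pos 0: window 'da' -> no
  Pos 1: window 'aa' -> no
  Pos 2: window 'ab' -> no
  Pos 3: window 'bd' -> MATCH
  Pos 4: window 'dd' -> no
  Pos 5: window 'dd' -> no
  Pos 6: window 'dc' -> no
  Pos 7: window 'ca' -> no
  Pos 8: window 'ac' -> no
  Pos 9: window 'cc' -> no
  Pos 10: window 'ca' -> no
  Pos 11: window 'ac' -> no
  Pos 12: window 'c' -> no
Total matches: 1

1


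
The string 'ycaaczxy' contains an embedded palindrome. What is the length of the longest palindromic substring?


Scanning 'ycaaczxy' for palindromic substrings.
Substring at positions 1-4: 'caac'.
Check: reverse('caac') = 'caac' -> palindrome confirmed.
Neighbouring characters ('y' / 'z') break symmetry, so it cannot extend further.
No longer palindromic substring exists; longest length = 4

4


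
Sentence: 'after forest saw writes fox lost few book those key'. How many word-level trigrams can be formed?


Word trigrams from [10] words:
  Trigram 1: (after forest saw)
  Trigram 2: (forest saw writes)
  Trigram 3: (saw writes fox)
  Trigram 4: (writes fox lost)
  Trigram 5: (fox lost few)
  Trigram 6: (lost few book)
  Trigram 7: (few book those)
  Trigram 8: (book those key)
Total word trigrams: 10 - 2 = 8

8


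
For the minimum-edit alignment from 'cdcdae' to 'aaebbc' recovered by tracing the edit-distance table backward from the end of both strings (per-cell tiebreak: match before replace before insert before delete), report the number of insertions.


Edit distance = 6. Backtracking from cell (6, 6) with preference match > replace > insert > delete,
then listing the resulting alignment 'cdcdae' -> 'aaebbc' left to right:
  Step 1: replace c->a
  Step 2: replace d->a
  Step 3: replace c->e
  Step 4: replace d->b
  Step 5: replace a->b
  Step 6: replace e->c
Total insertions: 0

0


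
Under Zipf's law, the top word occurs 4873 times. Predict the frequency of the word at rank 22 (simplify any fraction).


Zipf's law: freq(rank) = f1 / rank
f1 = 4873, rank = 22
freq = 4873 / 22
GCD(4873, 22) = 11
Simplified: 443/2

443/2


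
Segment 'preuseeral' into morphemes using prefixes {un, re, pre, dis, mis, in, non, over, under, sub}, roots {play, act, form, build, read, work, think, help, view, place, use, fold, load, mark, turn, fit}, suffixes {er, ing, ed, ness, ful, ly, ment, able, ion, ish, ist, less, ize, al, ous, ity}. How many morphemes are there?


Segmenting 'preuseeral' against the inventory:
  'pre' -> prefix (morpheme 1)
  'use' -> root (morpheme 2)
  'er' -> suffix (morpheme 3)
  'al' -> suffix (morpheme 4)
Total morphemes: 4

4


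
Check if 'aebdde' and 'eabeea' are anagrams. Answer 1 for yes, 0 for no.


Sort characters of 'aebdde': 'abddee'
Sort characters of 'eabeea': 'aabeee'
Sorted forms differ -> they are NOT anagrams
Result: 0

0


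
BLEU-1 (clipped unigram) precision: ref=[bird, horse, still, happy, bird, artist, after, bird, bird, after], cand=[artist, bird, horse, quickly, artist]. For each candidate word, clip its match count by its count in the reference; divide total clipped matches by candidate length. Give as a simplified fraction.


Reference word counts: {'after': 2, 'artist': 1, 'bird': 4, 'happy': 1, 'horse': 1, 'still': 1}
Checking each candidate word (with clipping):
  'artist' -> in reference (ref count 1, used 1/1) -> match (matches: 1)
  'bird' -> in reference (ref count 4, used 1/4) -> match (matches: 2)
  'horse' -> in reference (ref count 1, used 1/1) -> match (matches: 3)
  'quickly' -> not in reference -> no match (matches: 3)
  'artist' -> ref count 1 already used up (1/1) -> clipped, no match (matches: 3)
Clipped matches: 3, Candidate length: 5
Precision = 3/5

3/5


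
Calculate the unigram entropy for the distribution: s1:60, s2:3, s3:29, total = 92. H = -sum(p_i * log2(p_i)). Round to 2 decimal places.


Computing entropy H = -sum(p_i * log2(p_i)):
  s1: p = 60/92 = 0.6522, -p*log2(p) = 0.4022
  s2: p = 3/92 = 0.0326, -p*log2(p) = 0.1610
  s3: p = 29/92 = 0.3152, -p*log2(p) = 0.5250
H = sum of terms = 1.0882
Rounded to 2 decimals: 1.09

1.09


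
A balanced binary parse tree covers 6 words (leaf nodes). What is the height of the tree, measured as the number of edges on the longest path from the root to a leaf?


In a balanced binary tree with n leaves the deepest leaf is ceil(log2(n)) edges below the root.
log2(6) = 2.5850
ceil(2.5850) = 3
height (edges) = 3

3


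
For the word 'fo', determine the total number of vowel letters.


Scanning each character of 'fo':
  Position 1: 'f' -> consonant (running count: 0)
  Position 2: 'o' -> vowel (running count: 1)
Total vowels: 1

1


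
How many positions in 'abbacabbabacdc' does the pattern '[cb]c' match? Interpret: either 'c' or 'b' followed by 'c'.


Pattern: [cb]c means either 'c' or 'b' followed by 'c'.
Scanning 'abbacabbabacdc' position-by-position:
  Pos 0: window 'ab' -> no
  Pos 1: window 'bb' -> no
  Pos 2: window 'ba' -> no
  Pos 3: window 'ac' -> no
  Pos 4: window 'ca' -> no
  Pos 5: window 'ab' -> no
  Pos 6: window 'bb' -> no
  Pos 7: window 'ba' -> no
  Pos 8: window 'ab' -> no
  Pos 9: window 'ba' -> no
  Pos 10: window 'ac' -> no
  Pos 11: window 'cd' -> no
  Pos 12: window 'dc' -> no
  Pos 13: window 'c' -> no
Total matches: 0

0


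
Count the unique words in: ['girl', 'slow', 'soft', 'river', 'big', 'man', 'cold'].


Listing all tokens and tracking unique types:
  Token 1: 'girl' -> NEW (unique so far: 1)
  Token 2: 'slow' -> NEW (unique so far: 2)
  Token 3: 'soft' -> NEW (unique so far: 3)
  Token 4: 'river' -> NEW (unique so far: 4)
  Token 5: 'big' -> NEW (unique so far: 5)
  Token 6: 'man' -> NEW (unique so far: 6)
  Token 7: 'cold' -> NEW (unique so far: 7)
Unique types: ('big', 'cold', 'girl', 'man', 'river', 'slow', 'soft')
Vocabulary size: 7

7


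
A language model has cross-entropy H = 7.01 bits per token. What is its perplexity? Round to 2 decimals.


Perplexity formula: PP = 2^H
H = 7.01
PP = 2^7.01
Decompose: 2^7.01 = 2^7 * 2^0.01
2^7 = 128, 2^0.01 ~ 1.0069556
PP ~ 128 * 1.0069556 = 128.8903168
Rounded to 2 decimals: 128.89

128.89


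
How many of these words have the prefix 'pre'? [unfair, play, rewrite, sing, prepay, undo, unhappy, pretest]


Checking each word for prefix 'pre':
  'unfair' -> no (count: 0)
  'play' -> no (count: 0)
  'rewrite' -> no (count: 0)
  'sing' -> no (count: 0)
  'prepay' -> YES, starts with 'pre' (count: 1)
  'undo' -> no (count: 1)
  'unhappy' -> no (count: 1)
  'pretest' -> YES, starts with 'pre' (count: 2)
Total with prefix 'pre': 2

2


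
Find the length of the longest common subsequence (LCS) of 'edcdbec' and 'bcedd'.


DP table for LCS of 'edcdbec' and 'bcedd':
       b  c  e  d  d
    0  0  0  0  0  0
  e 0  0  0  1  1  1
  d 0  0  0  1  2  2
  c 0  0  1  1  2  2
  d 0  0  1  1  2  3
  b 0  1  1  1  2  3
  e 0  1  1  2  2  3
  c 0  1  2  2  2  3
LCS: 'edd'
LCS length = 3

3


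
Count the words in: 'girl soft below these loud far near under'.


Counting words by splitting on spaces:
  Word 1: 'girl'
  Word 2: 'soft'
  Word 3: 'below'
  Word 4: 'these'
  Word 5: 'loud'
  Word 6: 'far'
  Word 7: 'near'
  Word 8: 'under'
Total words: 8

8


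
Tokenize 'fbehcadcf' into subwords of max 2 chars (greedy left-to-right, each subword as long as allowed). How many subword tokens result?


'fbehcadcf' has 9 characters.
Chunking with max size 2:
  Chunk 1: 'fb' (positions 0-1)
  Chunk 2: 'eh' (positions 2-3)
  Chunk 3: 'ca' (positions 4-5)
  Chunk 4: 'dc' (positions 6-7)
  Chunk 5: 'f' (positions 8-8)
Total chunks: ceil(9 / 2) = 5

5


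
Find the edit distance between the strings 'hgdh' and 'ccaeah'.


Building DP table for s1='hgdh' (len 4) and s2='ccaeah' (len 6):
       c  c  a  e  a  h
    0  1  2  3  4  5  6
  h 1  1  2  3  4  5  5
  g 2  2  2  3  4  5  6
  d 3  3  3  3  4  5  6
  h 4  4  4  4  4  5  5
Edit distance = dp[4][6] = 5

5


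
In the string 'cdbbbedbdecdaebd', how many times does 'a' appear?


Scanning 'cdbbbedbdecdaebd' for 'a':
  Position 12: 'a' -> MATCH (count: 1)
Total occurrences of 'a': 1

1


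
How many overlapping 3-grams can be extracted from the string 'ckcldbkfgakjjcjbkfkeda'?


String 'ckcldbkfgakjjcjbkfkeda' has length L = 22.
Number of overlapping n-grams = L - n + 1
Substituting: 22 - 3 + 1 = 20

20


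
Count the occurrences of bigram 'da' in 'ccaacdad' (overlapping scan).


Scanning 'ccaacdad' for bigram 'da':
  Position 0: 'cc' -> no
  Position 1: 'ca' -> no
  Position 2: 'aa' -> no
  Position 3: 'ac' -> no
  Position 4: 'cd' -> no
  Position 5: 'da' -> MATCH
  Position 6: 'ad' -> no
Total matches: 1

1


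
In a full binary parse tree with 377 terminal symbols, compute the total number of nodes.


Leaf nodes (terminals): 377
Internal nodes = n - 1 = 377 - 1 = 376
Total = leaves + internal = 377 + 376 = 753

753


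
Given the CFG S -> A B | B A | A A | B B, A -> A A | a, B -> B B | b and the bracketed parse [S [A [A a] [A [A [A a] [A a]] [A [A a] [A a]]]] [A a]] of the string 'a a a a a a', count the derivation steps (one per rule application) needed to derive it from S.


Every bracketed nonterminal node [X ...] in the tree is produced by exactly one rule application.
Reading the tree off as a leftmost derivation:
  Step 1: S  =>  A A   (applied S -> A A)
  Step 2: A A  =>  A A A   (applied A -> A A)
  Step 3: A A A  =>  a A A   (applied A -> a)
  Step 4: a A A  =>  a A A A   (applied A -> A A)
  Step 5: a A A A  =>  a A A A A   (applied A -> A A)
  Step 6: a A A A A  =>  a a A A A   (applied A -> a)
  Step 7: a a A A A  =>  a a a A A   (applied A -> a)
  Step 8: a a a A A  =>  a a a A A A   (applied A -> A A)
  Step 9: a a a A A A  =>  a a a a A A   (applied A -> a)
  Step 10: a a a a A A  =>  a a a a a A   (applied A -> a)
  Step 11: a a a a a A  =>  a a a a a a   (applied A -> a)
Final yield: a a a a a a
Total rewrite steps: 11

11


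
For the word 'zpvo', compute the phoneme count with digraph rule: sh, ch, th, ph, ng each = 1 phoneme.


Parsing 'zpvo' greedily, digraphs first:
  'z' -> consonant phoneme (phonemes so far: 1)
  'p' -> consonant phoneme (phonemes so far: 2)
  'v' -> consonant phoneme (phonemes so far: 3)
  'o' -> vowel phoneme (phonemes so far: 4)
Total phonemes: 4

4


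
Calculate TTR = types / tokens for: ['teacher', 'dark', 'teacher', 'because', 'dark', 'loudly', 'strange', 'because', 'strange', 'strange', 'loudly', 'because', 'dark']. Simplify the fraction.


Tokens: 13
Unique types: ('because', 'dark', 'loudly', 'strange', 'teacher') = 5
TTR = 5/13
Already in lowest terms.

5/13


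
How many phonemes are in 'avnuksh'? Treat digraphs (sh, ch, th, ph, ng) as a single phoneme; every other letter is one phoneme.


Parsing 'avnuksh' greedily, digraphs first:
  'a' -> vowel phoneme (phonemes so far: 1)
  'v' -> consonant phoneme (phonemes so far: 2)
  'n' -> consonant phoneme (phonemes so far: 3)
  'u' -> vowel phoneme (phonemes so far: 4)
  'k' -> consonant phoneme (phonemes so far: 5)
  'sh' -> digraph (1 consonant phoneme) (phonemes so far: 6)
Total phonemes: 6

6


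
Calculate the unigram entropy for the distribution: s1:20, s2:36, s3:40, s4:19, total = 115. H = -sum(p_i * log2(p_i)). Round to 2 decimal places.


Computing entropy H = -sum(p_i * log2(p_i)):
  s1: p = 20/115 = 0.1739, -p*log2(p) = 0.4389
  s2: p = 36/115 = 0.3130, -p*log2(p) = 0.5245
  s3: p = 40/115 = 0.3478, -p*log2(p) = 0.5299
  s4: p = 19/115 = 0.1652, -p*log2(p) = 0.4292
H = sum of terms = 1.9225
Rounded to 2 decimals: 1.92

1.92


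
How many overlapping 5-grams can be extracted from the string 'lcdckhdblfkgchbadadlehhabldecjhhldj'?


String 'lcdckhdblfkgchbadadlehhabldecjhhldj' has length L = 35.
Number of overlapping n-grams = L - n + 1
Substituting: 35 - 5 + 1 = 31

31


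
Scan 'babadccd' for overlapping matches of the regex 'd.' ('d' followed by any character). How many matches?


Pattern: d. means 'd' followed by any character.
Scanning 'babadccd' position-by-position:
  Pos 0: window 'ba' -> no
  Pos 1: window 'ab' -> no
  Pos 2: window 'ba' -> no
  Pos 3: window 'ad' -> no
  Pos 4: window 'dc' -> MATCH
  Pos 5: window 'cc' -> no
  Pos 6: window 'cd' -> no
  Pos 7: window 'd' -> no
Total matches: 1

1


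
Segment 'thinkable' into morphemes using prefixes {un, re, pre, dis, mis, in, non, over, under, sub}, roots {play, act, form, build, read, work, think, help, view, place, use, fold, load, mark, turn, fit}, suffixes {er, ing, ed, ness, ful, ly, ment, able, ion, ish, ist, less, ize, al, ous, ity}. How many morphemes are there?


Segmenting 'thinkable' against the inventory:
  'think' -> root (morpheme 1)
  'able' -> suffix (morpheme 2)
Total morphemes: 2

2


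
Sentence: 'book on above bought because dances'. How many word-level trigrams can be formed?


Word trigrams from [6] words:
  Trigram 1: (book on above)
  Trigram 2: (on above bought)
  Trigram 3: (above bought because)
  Trigram 4: (bought because dances)
Total word trigrams: 6 - 2 = 4

4


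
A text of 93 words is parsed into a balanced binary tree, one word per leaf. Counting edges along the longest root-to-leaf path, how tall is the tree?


In a balanced binary tree with n leaves the deepest leaf is ceil(log2(n)) edges below the root.
log2(93) = 6.5392
ceil(6.5392) = 7
height (edges) = 7

7


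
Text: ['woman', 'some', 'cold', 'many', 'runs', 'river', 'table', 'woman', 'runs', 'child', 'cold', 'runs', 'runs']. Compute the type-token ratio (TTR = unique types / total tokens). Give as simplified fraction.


Tokens: 13
Unique types: ('child', 'cold', 'many', 'river', 'runs', 'some', 'table', 'woman') = 8
TTR = 8/13
Already in lowest terms.

8/13


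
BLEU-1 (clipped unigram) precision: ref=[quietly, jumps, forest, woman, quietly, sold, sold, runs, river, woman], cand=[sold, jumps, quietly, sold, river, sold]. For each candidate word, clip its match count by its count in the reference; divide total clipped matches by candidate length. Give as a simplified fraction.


Reference word counts: {'forest': 1, 'jumps': 1, 'quietly': 2, 'river': 1, 'runs': 1, 'sold': 2, 'woman': 2}
Checking each candidate word (with clipping):
  'sold' -> in reference (ref count 2, used 1/2) -> match (matches: 1)
  'jumps' -> in reference (ref count 1, used 1/1) -> match (matches: 2)
  'quietly' -> in reference (ref count 2, used 1/2) -> match (matches: 3)
  'sold' -> in reference (ref count 2, used 2/2) -> match (matches: 4)
  'river' -> in reference (ref count 1, used 1/1) -> match (matches: 5)
  'sold' -> ref count 2 already used up (2/2) -> clipped, no match (matches: 5)
Clipped matches: 5, Candidate length: 6
Precision = 5/6

5/6


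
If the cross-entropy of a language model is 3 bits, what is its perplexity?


Perplexity formula: PP = 2^H
H = 3
PP = 2^3
Steps: 2^1 = 2, 2^2 = 4, 2^3 = 8
PP = 8

8


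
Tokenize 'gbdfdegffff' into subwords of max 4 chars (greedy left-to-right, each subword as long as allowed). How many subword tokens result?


'gbdfdegffff' has 11 characters.
Chunking with max size 4:
  Chunk 1: 'gbdf' (positions 0-3)
  Chunk 2: 'degf' (positions 4-7)
  Chunk 3: 'fff' (positions 8-10)
Total chunks: ceil(11 / 4) = 3

3


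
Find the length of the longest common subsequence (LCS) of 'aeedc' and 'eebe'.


DP table for LCS of 'aeedc' and 'eebe':
       e  e  b  e
    0  0  0  0  0
  a 0  0  0  0  0
  e 0  1  1  1  1
  e 0  1  2  2  2
  d 0  1  2  2  2
  c 0  1  2  2  2
LCS: 'ee'
LCS length = 2

2


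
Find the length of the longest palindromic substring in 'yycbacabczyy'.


Scanning 'yycbacabczyy' for palindromic substrings.
Substring at positions 2-8: 'cbacabc'.
Check: reverse('cbacabc') = 'cbacabc' -> palindrome confirmed.
Neighbouring characters ('y' / 'z') break symmetry, so it cannot extend further.
No longer palindromic substring exists; longest length = 7

7


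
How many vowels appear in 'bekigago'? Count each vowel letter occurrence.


Scanning each character of 'bekigago':
  Position 1: 'b' -> consonant (running count: 0)
  Position 2: 'e' -> vowel (running count: 1)
  Position 3: 'k' -> consonant (running count: 1)
  Position 4: 'i' -> vowel (running count: 2)
  Position 5: 'g' -> consonant (running count: 2)
  Position 6: 'a' -> vowel (running count: 3)
  Position 7: 'g' -> consonant (running count: 3)
  Position 8: 'o' -> vowel (running count: 4)
Total vowels: 4

4
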